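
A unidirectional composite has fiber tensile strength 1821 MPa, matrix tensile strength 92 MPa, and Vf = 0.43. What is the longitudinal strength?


sigma_1 = sigma_f*Vf + sigma_m*(1-Vf) = 1821*0.43 + 92*0.57 = 835.5 MPa

835.5 MPa


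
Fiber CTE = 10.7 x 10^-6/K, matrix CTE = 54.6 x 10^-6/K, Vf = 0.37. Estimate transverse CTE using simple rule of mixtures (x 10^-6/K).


alpha_2 = alpha_f*Vf + alpha_m*(1-Vf) = 10.7*0.37 + 54.6*0.63 = 38.4 x 10^-6/K

38.4 x 10^-6/K


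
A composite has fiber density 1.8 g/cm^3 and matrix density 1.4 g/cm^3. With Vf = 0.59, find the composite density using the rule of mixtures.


rho_c = rho_f*Vf + rho_m*(1-Vf) = 1.8*0.59 + 1.4*0.41 = 1.636 g/cm^3

1.636 g/cm^3


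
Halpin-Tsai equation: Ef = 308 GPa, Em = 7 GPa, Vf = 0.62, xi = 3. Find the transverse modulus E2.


eta = (Ef/Em - 1)/(Ef/Em + xi) = (44.0 - 1)/(44.0 + 3) = 0.9149
E2 = Em*(1+xi*eta*Vf)/(1-eta*Vf) = 43.7 GPa

43.7 GPa


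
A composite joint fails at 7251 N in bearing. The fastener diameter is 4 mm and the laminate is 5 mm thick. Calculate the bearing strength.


sigma_br = F/(d*h) = 7251/(4*5) = 362.6 MPa

362.6 MPa


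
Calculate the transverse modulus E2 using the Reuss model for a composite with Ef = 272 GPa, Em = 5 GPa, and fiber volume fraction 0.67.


1/E2 = Vf/Ef + (1-Vf)/Em = 0.67/272 + 0.33/5
E2 = 14.61 GPa

14.61 GPa


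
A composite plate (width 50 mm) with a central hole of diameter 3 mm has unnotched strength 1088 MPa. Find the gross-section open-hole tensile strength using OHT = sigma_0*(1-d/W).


OHT = sigma_0*(1-d/W) = 1088*(1-3/50) = 1022.7 MPa

1022.7 MPa


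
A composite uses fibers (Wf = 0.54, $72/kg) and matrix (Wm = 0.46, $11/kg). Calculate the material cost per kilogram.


Cost = cost_f*Wf + cost_m*Wm = 72*0.54 + 11*0.46 = $43.94/kg

$43.94/kg


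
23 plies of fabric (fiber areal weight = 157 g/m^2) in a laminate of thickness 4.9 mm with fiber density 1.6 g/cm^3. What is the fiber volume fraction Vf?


Vf = n * FAW / (rho_f * h * 1000) = 23 * 157 / (1.6 * 4.9 * 1000) = 0.4606

0.4606


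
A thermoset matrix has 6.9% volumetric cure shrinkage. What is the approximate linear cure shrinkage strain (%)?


Linear shrinkage ≈ vol_shrink/3 = 6.9/3 = 2.3%

2.3%


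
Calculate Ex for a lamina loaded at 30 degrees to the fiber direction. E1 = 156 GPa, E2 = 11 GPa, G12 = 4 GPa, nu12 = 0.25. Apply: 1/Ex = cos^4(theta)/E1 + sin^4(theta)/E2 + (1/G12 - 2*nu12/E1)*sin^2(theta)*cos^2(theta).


cos^4(30) = 0.5625, sin^4(30) = 0.0625, sin^2(30)*cos^2(30) = 0.1875
1/G12 - 2*nu12/E1 = 1/4 - 2*0.25/156 = 0.246795 GPa^-1
1/Ex = 0.5625/156 + 0.0625/11 + 0.246795*0.1875 = 0.0555616 GPa^-1
Ex = 18.0 GPa

18.0 GPa


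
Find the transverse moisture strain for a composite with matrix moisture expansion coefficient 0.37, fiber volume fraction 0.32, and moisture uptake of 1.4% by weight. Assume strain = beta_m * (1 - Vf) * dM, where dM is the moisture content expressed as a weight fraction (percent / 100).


dM = 1.4/100 = 0.014
strain = beta_m * (1-Vf) * dM = 0.37 * 0.68 * 0.014 = 0.0035224

0.0035224


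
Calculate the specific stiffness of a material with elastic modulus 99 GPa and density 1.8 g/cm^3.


Specific stiffness = E/rho = 99/1.8 = 55.0 GPa/(g/cm^3)

55.0 GPa/(g/cm^3)


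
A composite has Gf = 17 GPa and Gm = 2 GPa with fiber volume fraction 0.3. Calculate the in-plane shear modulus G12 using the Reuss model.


1/G12 = Vf/Gf + (1-Vf)/Gm = 0.3/17 + 0.7/2
G12 = 2.72 GPa

2.72 GPa


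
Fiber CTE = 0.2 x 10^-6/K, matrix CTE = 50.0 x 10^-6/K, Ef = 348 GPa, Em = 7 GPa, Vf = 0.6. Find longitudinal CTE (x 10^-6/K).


E1 = Ef*Vf + Em*(1-Vf) = 211.6
alpha_1 = (alpha_f*Ef*Vf + alpha_m*Em*(1-Vf))/E1 = 0.86 x 10^-6/K

0.86 x 10^-6/K


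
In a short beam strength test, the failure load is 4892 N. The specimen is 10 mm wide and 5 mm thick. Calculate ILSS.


ILSS = 3F/(4bh) = 3*4892/(4*10*5) = 73.38 MPa

73.38 MPa


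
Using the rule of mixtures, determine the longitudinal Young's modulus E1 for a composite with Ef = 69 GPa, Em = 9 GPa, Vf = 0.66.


E1 = Ef*Vf + Em*(1-Vf) = 69*0.66 + 9*0.34 = 48.6 GPa

48.6 GPa


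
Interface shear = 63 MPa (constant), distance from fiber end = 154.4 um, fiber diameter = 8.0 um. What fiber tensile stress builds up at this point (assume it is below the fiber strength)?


Force balance: sigma_f * (pi*d^2/4) = tau * (pi*d) * x  ->  sigma_f = 4 * tau * x / d
sigma_f = 4 * 63 * 154.4 / 8.0 = 4863.6 MPa

4863.6 MPa


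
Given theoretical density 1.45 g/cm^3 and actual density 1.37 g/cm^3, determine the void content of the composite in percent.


Void% = (rho_theo - rho_actual)/rho_theo * 100 = (1.45 - 1.37)/1.45 * 100 = 5.52%

5.52%


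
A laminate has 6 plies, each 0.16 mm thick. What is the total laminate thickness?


h = n * t_ply = 6 * 0.16 = 0.96 mm

0.96 mm


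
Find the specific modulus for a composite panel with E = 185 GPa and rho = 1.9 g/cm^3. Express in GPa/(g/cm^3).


Specific stiffness = E/rho = 185/1.9 = 97.4 GPa/(g/cm^3)

97.4 GPa/(g/cm^3)


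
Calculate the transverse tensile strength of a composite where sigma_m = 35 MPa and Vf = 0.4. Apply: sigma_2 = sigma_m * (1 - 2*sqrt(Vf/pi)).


factor = 1 - 2*sqrt(0.4/pi) = 0.2864
sigma_2 = 35 * 0.2864 = 10.02 MPa

10.02 MPa


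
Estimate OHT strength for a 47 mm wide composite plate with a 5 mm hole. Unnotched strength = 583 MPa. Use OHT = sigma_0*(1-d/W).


OHT = sigma_0*(1-d/W) = 583*(1-5/47) = 521.0 MPa

521.0 MPa


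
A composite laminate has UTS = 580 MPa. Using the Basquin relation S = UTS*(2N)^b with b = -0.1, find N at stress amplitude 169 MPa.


N = 0.5 * (S/UTS)^(1/b) = 0.5 * (169/580)^(1/-0.1) = 113339.9179 cycles

113339.9179 cycles


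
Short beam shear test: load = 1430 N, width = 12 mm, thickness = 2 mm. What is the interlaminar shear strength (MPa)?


ILSS = 3F/(4bh) = 3*1430/(4*12*2) = 44.69 MPa

44.69 MPa


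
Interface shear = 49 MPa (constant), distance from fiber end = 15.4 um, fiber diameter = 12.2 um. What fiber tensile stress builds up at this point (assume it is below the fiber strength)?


Force balance: sigma_f * (pi*d^2/4) = tau * (pi*d) * x  ->  sigma_f = 4 * tau * x / d
sigma_f = 4 * 49 * 15.4 / 12.2 = 247.4 MPa

247.4 MPa


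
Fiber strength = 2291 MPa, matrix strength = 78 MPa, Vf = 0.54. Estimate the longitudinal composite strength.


sigma_1 = sigma_f*Vf + sigma_m*(1-Vf) = 2291*0.54 + 78*0.46 = 1273.0 MPa

1273.0 MPa


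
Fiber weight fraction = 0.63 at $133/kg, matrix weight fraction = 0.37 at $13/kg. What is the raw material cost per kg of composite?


Cost = cost_f*Wf + cost_m*Wm = 133*0.63 + 13*0.37 = $88.6/kg

$88.6/kg


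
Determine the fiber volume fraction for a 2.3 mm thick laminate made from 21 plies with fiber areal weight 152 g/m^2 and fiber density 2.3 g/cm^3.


Vf = n * FAW / (rho_f * h * 1000) = 21 * 152 / (2.3 * 2.3 * 1000) = 0.6034

0.6034


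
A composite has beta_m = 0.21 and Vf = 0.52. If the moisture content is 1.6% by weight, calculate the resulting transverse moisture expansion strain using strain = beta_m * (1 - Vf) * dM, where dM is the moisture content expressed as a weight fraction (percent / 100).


dM = 1.6/100 = 0.016
strain = beta_m * (1-Vf) * dM = 0.21 * 0.48 * 0.016 = 0.0016128

0.0016128


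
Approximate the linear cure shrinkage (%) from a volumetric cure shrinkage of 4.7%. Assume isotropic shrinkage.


Linear shrinkage ≈ vol_shrink/3 = 4.7/3 = 1.567%

1.567%


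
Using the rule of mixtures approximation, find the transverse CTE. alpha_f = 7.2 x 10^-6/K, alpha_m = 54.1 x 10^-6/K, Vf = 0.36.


alpha_2 = alpha_f*Vf + alpha_m*(1-Vf) = 7.2*0.36 + 54.1*0.64 = 37.2 x 10^-6/K

37.2 x 10^-6/K


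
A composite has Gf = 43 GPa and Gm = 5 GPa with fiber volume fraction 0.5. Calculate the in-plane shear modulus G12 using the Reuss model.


1/G12 = Vf/Gf + (1-Vf)/Gm = 0.5/43 + 0.5/5
G12 = 8.96 GPa

8.96 GPa


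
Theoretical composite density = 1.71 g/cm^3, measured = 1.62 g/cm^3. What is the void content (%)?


Void% = (rho_theo - rho_actual)/rho_theo * 100 = (1.71 - 1.62)/1.71 * 100 = 5.26%

5.26%


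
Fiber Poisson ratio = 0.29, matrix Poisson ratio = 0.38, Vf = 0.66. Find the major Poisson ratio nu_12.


nu_12 = nu_f*Vf + nu_m*(1-Vf) = 0.29*0.66 + 0.38*0.34 = 0.3206

0.3206


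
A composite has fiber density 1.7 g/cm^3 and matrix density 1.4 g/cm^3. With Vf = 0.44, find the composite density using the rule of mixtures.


rho_c = rho_f*Vf + rho_m*(1-Vf) = 1.7*0.44 + 1.4*0.56 = 1.532 g/cm^3

1.532 g/cm^3


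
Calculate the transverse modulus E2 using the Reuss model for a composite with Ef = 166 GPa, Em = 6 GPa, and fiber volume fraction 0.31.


1/E2 = Vf/Ef + (1-Vf)/Em = 0.31/166 + 0.69/6
E2 = 8.56 GPa

8.56 GPa


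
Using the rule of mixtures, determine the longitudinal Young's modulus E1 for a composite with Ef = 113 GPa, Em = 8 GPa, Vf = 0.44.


E1 = Ef*Vf + Em*(1-Vf) = 113*0.44 + 8*0.56 = 54.2 GPa

54.2 GPa


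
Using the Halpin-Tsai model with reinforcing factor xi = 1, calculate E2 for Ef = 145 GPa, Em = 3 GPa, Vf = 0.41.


eta = (Ef/Em - 1)/(Ef/Em + xi) = (48.3333 - 1)/(48.3333 + 1) = 0.9595
E2 = Em*(1+xi*eta*Vf)/(1-eta*Vf) = 6.89 GPa

6.89 GPa


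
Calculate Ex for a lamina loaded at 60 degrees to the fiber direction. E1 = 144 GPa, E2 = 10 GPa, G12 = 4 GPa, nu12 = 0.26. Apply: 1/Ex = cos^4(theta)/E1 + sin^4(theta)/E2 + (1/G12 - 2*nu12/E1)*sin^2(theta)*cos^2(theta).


cos^4(60) = 0.0625, sin^4(60) = 0.5625, sin^2(60)*cos^2(60) = 0.1875
1/G12 - 2*nu12/E1 = 1/4 - 2*0.26/144 = 0.246389 GPa^-1
1/Ex = 0.0625/144 + 0.5625/10 + 0.246389*0.1875 = 0.1028819 GPa^-1
Ex = 9.72 GPa

9.72 GPa


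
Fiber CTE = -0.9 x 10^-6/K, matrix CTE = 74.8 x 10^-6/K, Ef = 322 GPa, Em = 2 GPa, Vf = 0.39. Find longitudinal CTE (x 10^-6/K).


E1 = Ef*Vf + Em*(1-Vf) = 126.8
alpha_1 = (alpha_f*Ef*Vf + alpha_m*Em*(1-Vf))/E1 = -0.17 x 10^-6/K

-0.17 x 10^-6/K


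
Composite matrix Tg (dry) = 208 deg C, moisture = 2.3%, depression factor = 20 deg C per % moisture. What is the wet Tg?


Tg_wet = Tg_dry - k*moisture = 208 - 20*2.3 = 162.0 deg C

162.0 deg C


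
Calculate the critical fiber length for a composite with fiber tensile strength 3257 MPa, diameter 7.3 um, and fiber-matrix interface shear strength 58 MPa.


Lc = sigma_f * d / (2 * tau_i) = 3257 * 7.3 / (2 * 58) = 205.0 um

205.0 um


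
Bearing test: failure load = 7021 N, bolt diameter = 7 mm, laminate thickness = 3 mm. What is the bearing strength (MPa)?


sigma_br = F/(d*h) = 7021/(7*3) = 334.3 MPa

334.3 MPa


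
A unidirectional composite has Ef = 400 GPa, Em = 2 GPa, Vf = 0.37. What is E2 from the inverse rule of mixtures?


1/E2 = Vf/Ef + (1-Vf)/Em = 0.37/400 + 0.63/2
E2 = 3.17 GPa

3.17 GPa


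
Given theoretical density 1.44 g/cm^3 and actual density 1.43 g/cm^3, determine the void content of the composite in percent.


Void% = (rho_theo - rho_actual)/rho_theo * 100 = (1.44 - 1.43)/1.44 * 100 = 0.69%

0.69%


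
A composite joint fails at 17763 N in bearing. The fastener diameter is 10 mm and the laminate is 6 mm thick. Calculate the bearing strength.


sigma_br = F/(d*h) = 17763/(10*6) = 296.1 MPa

296.1 MPa


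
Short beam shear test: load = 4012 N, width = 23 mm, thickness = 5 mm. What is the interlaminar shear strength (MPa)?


ILSS = 3F/(4bh) = 3*4012/(4*23*5) = 26.17 MPa

26.17 MPa


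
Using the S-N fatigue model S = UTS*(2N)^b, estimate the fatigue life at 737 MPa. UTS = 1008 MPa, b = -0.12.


N = 0.5 * (S/UTS)^(1/b) = 0.5 * (737/1008)^(1/-0.12) = 6.7959 cycles

6.7959 cycles


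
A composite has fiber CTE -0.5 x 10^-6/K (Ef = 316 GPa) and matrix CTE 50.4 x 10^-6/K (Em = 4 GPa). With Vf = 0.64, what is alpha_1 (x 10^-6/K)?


E1 = Ef*Vf + Em*(1-Vf) = 203.68
alpha_1 = (alpha_f*Ef*Vf + alpha_m*Em*(1-Vf))/E1 = -0.14 x 10^-6/K

-0.14 x 10^-6/K


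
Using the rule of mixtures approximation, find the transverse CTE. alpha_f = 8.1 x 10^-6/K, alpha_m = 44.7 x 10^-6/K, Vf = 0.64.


alpha_2 = alpha_f*Vf + alpha_m*(1-Vf) = 8.1*0.64 + 44.7*0.36 = 21.3 x 10^-6/K

21.3 x 10^-6/K


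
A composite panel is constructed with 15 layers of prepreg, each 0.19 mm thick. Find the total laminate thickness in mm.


h = n * t_ply = 15 * 0.19 = 2.85 mm

2.85 mm


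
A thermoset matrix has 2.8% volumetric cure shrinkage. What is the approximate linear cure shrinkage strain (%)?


Linear shrinkage ≈ vol_shrink/3 = 2.8/3 = 0.933%

0.933%


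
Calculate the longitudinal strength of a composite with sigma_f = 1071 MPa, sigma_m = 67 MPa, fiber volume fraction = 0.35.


sigma_1 = sigma_f*Vf + sigma_m*(1-Vf) = 1071*0.35 + 67*0.65 = 418.4 MPa

418.4 MPa


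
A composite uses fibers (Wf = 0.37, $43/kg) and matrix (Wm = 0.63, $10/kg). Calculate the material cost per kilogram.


Cost = cost_f*Wf + cost_m*Wm = 43*0.37 + 10*0.63 = $22.21/kg

$22.21/kg


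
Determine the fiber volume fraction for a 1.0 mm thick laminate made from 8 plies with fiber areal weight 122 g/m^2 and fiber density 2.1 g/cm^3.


Vf = n * FAW / (rho_f * h * 1000) = 8 * 122 / (2.1 * 1.0 * 1000) = 0.4648

0.4648


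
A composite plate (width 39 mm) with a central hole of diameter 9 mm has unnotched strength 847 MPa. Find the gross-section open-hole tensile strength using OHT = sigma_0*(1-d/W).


OHT = sigma_0*(1-d/W) = 847*(1-9/39) = 651.5 MPa

651.5 MPa


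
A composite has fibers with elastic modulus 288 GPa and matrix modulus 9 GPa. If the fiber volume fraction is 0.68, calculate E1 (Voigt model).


E1 = Ef*Vf + Em*(1-Vf) = 288*0.68 + 9*0.32 = 198.72 GPa

198.72 GPa


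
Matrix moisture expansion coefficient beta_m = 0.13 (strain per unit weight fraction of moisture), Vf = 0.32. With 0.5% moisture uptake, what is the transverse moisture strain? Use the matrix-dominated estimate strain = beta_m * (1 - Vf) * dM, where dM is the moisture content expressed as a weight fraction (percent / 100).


dM = 0.5/100 = 0.005
strain = beta_m * (1-Vf) * dM = 0.13 * 0.68 * 0.005 = 0.000442

0.000442


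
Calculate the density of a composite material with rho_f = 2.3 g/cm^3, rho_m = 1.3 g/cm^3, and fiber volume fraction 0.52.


rho_c = rho_f*Vf + rho_m*(1-Vf) = 2.3*0.52 + 1.3*0.48 = 1.82 g/cm^3

1.82 g/cm^3


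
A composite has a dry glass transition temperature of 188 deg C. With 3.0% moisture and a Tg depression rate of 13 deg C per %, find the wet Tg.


Tg_wet = Tg_dry - k*moisture = 188 - 13*3.0 = 149.0 deg C

149.0 deg C


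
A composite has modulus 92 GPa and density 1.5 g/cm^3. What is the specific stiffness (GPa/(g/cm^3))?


Specific stiffness = E/rho = 92/1.5 = 61.3 GPa/(g/cm^3)

61.3 GPa/(g/cm^3)


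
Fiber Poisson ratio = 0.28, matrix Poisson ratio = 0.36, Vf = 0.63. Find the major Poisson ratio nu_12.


nu_12 = nu_f*Vf + nu_m*(1-Vf) = 0.28*0.63 + 0.36*0.37 = 0.3096

0.3096


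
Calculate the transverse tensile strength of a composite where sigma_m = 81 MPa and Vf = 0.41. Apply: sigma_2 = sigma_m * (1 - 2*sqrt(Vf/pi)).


factor = 1 - 2*sqrt(0.41/pi) = 0.2775
sigma_2 = 81 * 0.2775 = 22.48 MPa

22.48 MPa


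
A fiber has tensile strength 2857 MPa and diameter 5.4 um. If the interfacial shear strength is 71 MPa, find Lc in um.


Lc = sigma_f * d / (2 * tau_i) = 2857 * 5.4 / (2 * 71) = 108.6 um

108.6 um


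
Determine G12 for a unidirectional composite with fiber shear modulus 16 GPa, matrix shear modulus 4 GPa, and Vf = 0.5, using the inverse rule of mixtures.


1/G12 = Vf/Gf + (1-Vf)/Gm = 0.5/16 + 0.5/4
G12 = 6.4 GPa

6.4 GPa


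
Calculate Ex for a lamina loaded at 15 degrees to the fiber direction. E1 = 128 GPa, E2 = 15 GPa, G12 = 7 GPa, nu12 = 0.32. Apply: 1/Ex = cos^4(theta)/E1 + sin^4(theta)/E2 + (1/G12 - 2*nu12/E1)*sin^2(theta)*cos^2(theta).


cos^4(15) = 0.870513, sin^4(15) = 0.004487, sin^2(15)*cos^2(15) = 0.0625
1/G12 - 2*nu12/E1 = 1/7 - 2*0.32/128 = 0.137857 GPa^-1
1/Ex = 0.870513/128 + 0.004487/15 + 0.137857*0.0625 = 0.0157161 GPa^-1
Ex = 63.63 GPa

63.63 GPa


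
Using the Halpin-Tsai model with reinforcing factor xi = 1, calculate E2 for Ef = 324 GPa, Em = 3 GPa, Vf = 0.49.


eta = (Ef/Em - 1)/(Ef/Em + xi) = (108.0 - 1)/(108.0 + 1) = 0.9817
E2 = Em*(1+xi*eta*Vf)/(1-eta*Vf) = 8.56 GPa

8.56 GPa


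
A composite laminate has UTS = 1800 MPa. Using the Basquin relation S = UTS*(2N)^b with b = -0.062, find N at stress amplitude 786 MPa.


N = 0.5 * (S/UTS)^(1/b) = 0.5 * (786/1800)^(1/-0.062) = 318420.9268 cycles

318420.9268 cycles


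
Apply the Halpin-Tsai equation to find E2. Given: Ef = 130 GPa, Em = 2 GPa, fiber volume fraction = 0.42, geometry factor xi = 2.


eta = (Ef/Em - 1)/(Ef/Em + xi) = (65.0 - 1)/(65.0 + 2) = 0.9552
E2 = Em*(1+xi*eta*Vf)/(1-eta*Vf) = 6.02 GPa

6.02 GPa


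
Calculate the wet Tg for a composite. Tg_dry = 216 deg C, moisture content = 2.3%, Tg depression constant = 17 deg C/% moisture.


Tg_wet = Tg_dry - k*moisture = 216 - 17*2.3 = 176.9 deg C

176.9 deg C


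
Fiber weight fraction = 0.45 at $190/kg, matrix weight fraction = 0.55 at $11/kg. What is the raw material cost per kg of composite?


Cost = cost_f*Wf + cost_m*Wm = 190*0.45 + 11*0.55 = $91.55/kg

$91.55/kg


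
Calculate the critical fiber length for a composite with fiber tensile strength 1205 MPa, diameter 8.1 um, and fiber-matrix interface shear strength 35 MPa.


Lc = sigma_f * d / (2 * tau_i) = 1205 * 8.1 / (2 * 35) = 139.4 um

139.4 um


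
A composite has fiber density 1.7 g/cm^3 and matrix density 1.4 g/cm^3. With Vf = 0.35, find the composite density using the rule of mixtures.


rho_c = rho_f*Vf + rho_m*(1-Vf) = 1.7*0.35 + 1.4*0.65 = 1.505 g/cm^3

1.505 g/cm^3


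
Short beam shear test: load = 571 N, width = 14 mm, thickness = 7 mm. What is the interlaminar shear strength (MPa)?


ILSS = 3F/(4bh) = 3*571/(4*14*7) = 4.37 MPa

4.37 MPa


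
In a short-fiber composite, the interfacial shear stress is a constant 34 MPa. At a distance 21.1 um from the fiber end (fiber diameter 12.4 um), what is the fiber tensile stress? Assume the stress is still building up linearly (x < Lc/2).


Force balance: sigma_f * (pi*d^2/4) = tau * (pi*d) * x  ->  sigma_f = 4 * tau * x / d
sigma_f = 4 * 34 * 21.1 / 12.4 = 231.4 MPa

231.4 MPa


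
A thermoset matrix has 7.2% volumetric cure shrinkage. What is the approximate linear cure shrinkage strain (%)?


Linear shrinkage ≈ vol_shrink/3 = 7.2/3 = 2.4%

2.4%


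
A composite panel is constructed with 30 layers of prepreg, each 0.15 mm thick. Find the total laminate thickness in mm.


h = n * t_ply = 30 * 0.15 = 4.5 mm

4.5 mm


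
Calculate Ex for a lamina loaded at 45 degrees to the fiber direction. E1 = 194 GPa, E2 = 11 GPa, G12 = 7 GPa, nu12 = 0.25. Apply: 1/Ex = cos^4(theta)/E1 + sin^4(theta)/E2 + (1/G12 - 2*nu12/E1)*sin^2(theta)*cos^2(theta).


cos^4(45) = 0.25, sin^4(45) = 0.25, sin^2(45)*cos^2(45) = 0.25
1/G12 - 2*nu12/E1 = 1/7 - 2*0.25/194 = 0.14028 GPa^-1
1/Ex = 0.25/194 + 0.25/11 + 0.14028*0.25 = 0.0590859 GPa^-1
Ex = 16.92 GPa

16.92 GPa


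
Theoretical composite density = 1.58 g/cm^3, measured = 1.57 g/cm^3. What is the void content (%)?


Void% = (rho_theo - rho_actual)/rho_theo * 100 = (1.58 - 1.57)/1.58 * 100 = 0.63%

0.63%


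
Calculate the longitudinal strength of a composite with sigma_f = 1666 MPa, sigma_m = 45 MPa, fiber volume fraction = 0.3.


sigma_1 = sigma_f*Vf + sigma_m*(1-Vf) = 1666*0.3 + 45*0.7 = 531.3 MPa

531.3 MPa


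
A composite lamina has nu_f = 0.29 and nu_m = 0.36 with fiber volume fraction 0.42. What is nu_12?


nu_12 = nu_f*Vf + nu_m*(1-Vf) = 0.29*0.42 + 0.36*0.58 = 0.3306

0.3306


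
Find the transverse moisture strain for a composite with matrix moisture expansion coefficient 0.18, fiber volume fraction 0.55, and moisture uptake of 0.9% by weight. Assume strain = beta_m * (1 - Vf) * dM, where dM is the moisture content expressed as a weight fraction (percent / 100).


dM = 0.9/100 = 0.009
strain = beta_m * (1-Vf) * dM = 0.18 * 0.45 * 0.009 = 0.000729

0.000729


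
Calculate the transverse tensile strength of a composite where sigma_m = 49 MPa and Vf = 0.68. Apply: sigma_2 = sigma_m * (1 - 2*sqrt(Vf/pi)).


factor = 1 - 2*sqrt(0.68/pi) = 0.0695
sigma_2 = 49 * 0.0695 = 3.41 MPa

3.41 MPa


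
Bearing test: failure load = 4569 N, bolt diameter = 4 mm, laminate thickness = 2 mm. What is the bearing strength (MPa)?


sigma_br = F/(d*h) = 4569/(4*2) = 571.1 MPa

571.1 MPa


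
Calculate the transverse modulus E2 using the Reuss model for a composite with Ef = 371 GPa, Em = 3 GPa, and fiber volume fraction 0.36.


1/E2 = Vf/Ef + (1-Vf)/Em = 0.36/371 + 0.64/3
E2 = 4.67 GPa

4.67 GPa


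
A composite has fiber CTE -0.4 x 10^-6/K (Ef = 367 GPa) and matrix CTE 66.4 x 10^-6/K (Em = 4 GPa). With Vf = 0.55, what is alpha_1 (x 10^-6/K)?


E1 = Ef*Vf + Em*(1-Vf) = 203.65
alpha_1 = (alpha_f*Ef*Vf + alpha_m*Em*(1-Vf))/E1 = 0.19 x 10^-6/K

0.19 x 10^-6/K


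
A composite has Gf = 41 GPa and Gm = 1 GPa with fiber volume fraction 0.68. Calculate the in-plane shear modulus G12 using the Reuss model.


1/G12 = Vf/Gf + (1-Vf)/Gm = 0.68/41 + 0.32/1
G12 = 2.97 GPa

2.97 GPa


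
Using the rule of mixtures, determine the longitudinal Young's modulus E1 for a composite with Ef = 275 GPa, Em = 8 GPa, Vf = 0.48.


E1 = Ef*Vf + Em*(1-Vf) = 275*0.48 + 8*0.52 = 136.16 GPa

136.16 GPa


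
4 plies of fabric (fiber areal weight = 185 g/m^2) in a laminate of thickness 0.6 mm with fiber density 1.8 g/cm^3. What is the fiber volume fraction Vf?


Vf = n * FAW / (rho_f * h * 1000) = 4 * 185 / (1.8 * 0.6 * 1000) = 0.6852

0.6852


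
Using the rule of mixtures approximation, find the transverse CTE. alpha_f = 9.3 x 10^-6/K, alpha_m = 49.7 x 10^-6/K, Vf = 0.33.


alpha_2 = alpha_f*Vf + alpha_m*(1-Vf) = 9.3*0.33 + 49.7*0.67 = 36.4 x 10^-6/K

36.4 x 10^-6/K


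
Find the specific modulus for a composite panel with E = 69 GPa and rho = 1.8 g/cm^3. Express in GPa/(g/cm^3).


Specific stiffness = E/rho = 69/1.8 = 38.3 GPa/(g/cm^3)

38.3 GPa/(g/cm^3)


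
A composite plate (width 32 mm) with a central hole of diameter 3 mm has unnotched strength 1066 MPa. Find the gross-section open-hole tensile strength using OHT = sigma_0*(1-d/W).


OHT = sigma_0*(1-d/W) = 1066*(1-3/32) = 966.1 MPa

966.1 MPa


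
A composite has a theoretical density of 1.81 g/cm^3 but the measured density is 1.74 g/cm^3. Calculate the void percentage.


Void% = (rho_theo - rho_actual)/rho_theo * 100 = (1.81 - 1.74)/1.81 * 100 = 3.87%

3.87%


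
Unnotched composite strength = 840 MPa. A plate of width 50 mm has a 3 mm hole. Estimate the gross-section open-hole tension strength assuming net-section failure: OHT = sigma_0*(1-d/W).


OHT = sigma_0*(1-d/W) = 840*(1-3/50) = 789.6 MPa

789.6 MPa


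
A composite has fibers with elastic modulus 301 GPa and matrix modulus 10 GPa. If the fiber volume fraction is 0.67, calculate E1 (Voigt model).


E1 = Ef*Vf + Em*(1-Vf) = 301*0.67 + 10*0.33 = 204.97 GPa

204.97 GPa


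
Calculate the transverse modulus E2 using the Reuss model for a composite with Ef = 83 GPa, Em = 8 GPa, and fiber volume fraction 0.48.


1/E2 = Vf/Ef + (1-Vf)/Em = 0.48/83 + 0.52/8
E2 = 14.13 GPa

14.13 GPa


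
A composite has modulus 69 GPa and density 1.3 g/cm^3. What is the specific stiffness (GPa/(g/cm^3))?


Specific stiffness = E/rho = 69/1.3 = 53.1 GPa/(g/cm^3)

53.1 GPa/(g/cm^3)


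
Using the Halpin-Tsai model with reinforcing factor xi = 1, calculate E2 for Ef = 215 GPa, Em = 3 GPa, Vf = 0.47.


eta = (Ef/Em - 1)/(Ef/Em + xi) = (71.6667 - 1)/(71.6667 + 1) = 0.9725
E2 = Em*(1+xi*eta*Vf)/(1-eta*Vf) = 8.05 GPa

8.05 GPa


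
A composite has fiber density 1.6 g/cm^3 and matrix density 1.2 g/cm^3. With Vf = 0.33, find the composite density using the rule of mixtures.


rho_c = rho_f*Vf + rho_m*(1-Vf) = 1.6*0.33 + 1.2*0.67 = 1.332 g/cm^3

1.332 g/cm^3


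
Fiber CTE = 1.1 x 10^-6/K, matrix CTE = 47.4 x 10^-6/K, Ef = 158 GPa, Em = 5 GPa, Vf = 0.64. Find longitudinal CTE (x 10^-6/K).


E1 = Ef*Vf + Em*(1-Vf) = 102.92
alpha_1 = (alpha_f*Ef*Vf + alpha_m*Em*(1-Vf))/E1 = 1.91 x 10^-6/K

1.91 x 10^-6/K


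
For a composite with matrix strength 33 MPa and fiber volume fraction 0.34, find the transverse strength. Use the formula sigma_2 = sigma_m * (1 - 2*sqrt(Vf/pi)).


factor = 1 - 2*sqrt(0.34/pi) = 0.342
sigma_2 = 33 * 0.342 = 11.29 MPa

11.29 MPa


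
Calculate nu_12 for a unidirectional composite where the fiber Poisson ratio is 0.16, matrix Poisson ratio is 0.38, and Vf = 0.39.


nu_12 = nu_f*Vf + nu_m*(1-Vf) = 0.16*0.39 + 0.38*0.61 = 0.2942

0.2942


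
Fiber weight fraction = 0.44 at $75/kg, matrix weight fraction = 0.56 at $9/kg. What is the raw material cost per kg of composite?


Cost = cost_f*Wf + cost_m*Wm = 75*0.44 + 9*0.56 = $38.04/kg

$38.04/kg


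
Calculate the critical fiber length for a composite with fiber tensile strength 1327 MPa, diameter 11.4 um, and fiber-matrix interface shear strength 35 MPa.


Lc = sigma_f * d / (2 * tau_i) = 1327 * 11.4 / (2 * 35) = 216.1 um

216.1 um


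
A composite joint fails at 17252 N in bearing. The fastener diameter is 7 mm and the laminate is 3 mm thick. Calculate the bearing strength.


sigma_br = F/(d*h) = 17252/(7*3) = 821.5 MPa

821.5 MPa


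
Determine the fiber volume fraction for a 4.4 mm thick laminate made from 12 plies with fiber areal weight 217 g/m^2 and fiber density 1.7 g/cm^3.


Vf = n * FAW / (rho_f * h * 1000) = 12 * 217 / (1.7 * 4.4 * 1000) = 0.3481

0.3481


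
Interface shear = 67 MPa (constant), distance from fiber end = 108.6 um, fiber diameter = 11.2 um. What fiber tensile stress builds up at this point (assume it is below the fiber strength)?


Force balance: sigma_f * (pi*d^2/4) = tau * (pi*d) * x  ->  sigma_f = 4 * tau * x / d
sigma_f = 4 * 67 * 108.6 / 11.2 = 2598.6 MPa

2598.6 MPa


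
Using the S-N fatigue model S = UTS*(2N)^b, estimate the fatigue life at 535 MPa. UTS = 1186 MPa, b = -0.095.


N = 0.5 * (S/UTS)^(1/b) = 0.5 * (535/1186)^(1/-0.095) = 2178.9271 cycles

2178.9271 cycles


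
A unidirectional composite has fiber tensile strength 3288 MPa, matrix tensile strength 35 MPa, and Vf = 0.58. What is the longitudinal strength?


sigma_1 = sigma_f*Vf + sigma_m*(1-Vf) = 3288*0.58 + 35*0.42 = 1921.7 MPa

1921.7 MPa


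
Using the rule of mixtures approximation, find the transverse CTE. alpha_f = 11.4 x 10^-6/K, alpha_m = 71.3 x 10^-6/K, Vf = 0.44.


alpha_2 = alpha_f*Vf + alpha_m*(1-Vf) = 11.4*0.44 + 71.3*0.56 = 44.9 x 10^-6/K

44.9 x 10^-6/K


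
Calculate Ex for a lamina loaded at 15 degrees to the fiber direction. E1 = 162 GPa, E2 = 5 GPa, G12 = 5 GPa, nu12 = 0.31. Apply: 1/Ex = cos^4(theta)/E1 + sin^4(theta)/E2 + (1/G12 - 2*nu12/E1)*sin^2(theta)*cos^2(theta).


cos^4(15) = 0.870513, sin^4(15) = 0.004487, sin^2(15)*cos^2(15) = 0.0625
1/G12 - 2*nu12/E1 = 1/5 - 2*0.31/162 = 0.196173 GPa^-1
1/Ex = 0.870513/162 + 0.004487/5 + 0.196173*0.0625 = 0.0185318 GPa^-1
Ex = 53.96 GPa

53.96 GPa


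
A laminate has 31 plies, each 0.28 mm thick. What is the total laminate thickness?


h = n * t_ply = 31 * 0.28 = 8.68 mm

8.68 mm


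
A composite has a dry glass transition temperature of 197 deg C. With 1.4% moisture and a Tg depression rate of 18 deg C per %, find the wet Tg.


Tg_wet = Tg_dry - k*moisture = 197 - 18*1.4 = 171.8 deg C

171.8 deg C


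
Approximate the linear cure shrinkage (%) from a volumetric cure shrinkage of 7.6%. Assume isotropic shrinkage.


Linear shrinkage ≈ vol_shrink/3 = 7.6/3 = 2.533%

2.533%


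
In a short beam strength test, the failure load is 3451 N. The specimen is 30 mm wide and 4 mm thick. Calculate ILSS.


ILSS = 3F/(4bh) = 3*3451/(4*30*4) = 21.57 MPa

21.57 MPa


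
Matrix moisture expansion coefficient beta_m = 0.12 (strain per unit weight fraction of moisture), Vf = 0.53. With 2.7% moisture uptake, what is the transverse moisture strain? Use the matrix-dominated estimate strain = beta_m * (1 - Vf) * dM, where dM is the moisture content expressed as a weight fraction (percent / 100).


dM = 2.7/100 = 0.027
strain = beta_m * (1-Vf) * dM = 0.12 * 0.47 * 0.027 = 0.0015228

0.0015228


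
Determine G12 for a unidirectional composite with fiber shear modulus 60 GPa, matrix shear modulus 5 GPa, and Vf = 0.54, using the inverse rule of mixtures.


1/G12 = Vf/Gf + (1-Vf)/Gm = 0.54/60 + 0.46/5
G12 = 9.9 GPa

9.9 GPa


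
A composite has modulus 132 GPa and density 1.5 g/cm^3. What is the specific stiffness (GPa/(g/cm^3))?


Specific stiffness = E/rho = 132/1.5 = 88.0 GPa/(g/cm^3)

88.0 GPa/(g/cm^3)


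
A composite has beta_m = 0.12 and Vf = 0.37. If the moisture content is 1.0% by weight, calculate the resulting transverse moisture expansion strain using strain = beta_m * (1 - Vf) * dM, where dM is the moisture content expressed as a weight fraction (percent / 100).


dM = 1.0/100 = 0.01
strain = beta_m * (1-Vf) * dM = 0.12 * 0.63 * 0.01 = 0.000756

0.000756


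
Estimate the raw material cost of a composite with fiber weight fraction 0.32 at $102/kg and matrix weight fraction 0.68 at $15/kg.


Cost = cost_f*Wf + cost_m*Wm = 102*0.32 + 15*0.68 = $42.84/kg

$42.84/kg


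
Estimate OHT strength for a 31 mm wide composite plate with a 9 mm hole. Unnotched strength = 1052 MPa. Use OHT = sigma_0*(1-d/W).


OHT = sigma_0*(1-d/W) = 1052*(1-9/31) = 746.6 MPa

746.6 MPa


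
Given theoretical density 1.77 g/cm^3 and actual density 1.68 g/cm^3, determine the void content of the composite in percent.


Void% = (rho_theo - rho_actual)/rho_theo * 100 = (1.77 - 1.68)/1.77 * 100 = 5.08%

5.08%


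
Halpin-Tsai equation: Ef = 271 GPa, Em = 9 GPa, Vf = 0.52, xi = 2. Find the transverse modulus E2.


eta = (Ef/Em - 1)/(Ef/Em + xi) = (30.1111 - 1)/(30.1111 + 2) = 0.9066
E2 = Em*(1+xi*eta*Vf)/(1-eta*Vf) = 33.08 GPa

33.08 GPa


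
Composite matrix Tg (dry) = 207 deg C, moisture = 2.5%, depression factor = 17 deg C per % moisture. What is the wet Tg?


Tg_wet = Tg_dry - k*moisture = 207 - 17*2.5 = 164.5 deg C

164.5 deg C


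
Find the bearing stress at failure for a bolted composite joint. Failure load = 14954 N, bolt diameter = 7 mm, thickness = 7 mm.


sigma_br = F/(d*h) = 14954/(7*7) = 305.2 MPa

305.2 MPa


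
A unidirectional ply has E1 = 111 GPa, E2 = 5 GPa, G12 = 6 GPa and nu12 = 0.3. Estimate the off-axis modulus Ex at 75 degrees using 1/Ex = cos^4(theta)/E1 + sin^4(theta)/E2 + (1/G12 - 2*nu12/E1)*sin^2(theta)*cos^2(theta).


cos^4(75) = 0.004487, sin^4(75) = 0.870513, sin^2(75)*cos^2(75) = 0.0625
1/G12 - 2*nu12/E1 = 1/6 - 2*0.3/111 = 0.161261 GPa^-1
1/Ex = 0.004487/111 + 0.870513/5 + 0.161261*0.0625 = 0.1842218 GPa^-1
Ex = 5.43 GPa

5.43 GPa


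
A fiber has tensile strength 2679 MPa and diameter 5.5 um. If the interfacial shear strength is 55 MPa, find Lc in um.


Lc = sigma_f * d / (2 * tau_i) = 2679 * 5.5 / (2 * 55) = 134.0 um

134.0 um


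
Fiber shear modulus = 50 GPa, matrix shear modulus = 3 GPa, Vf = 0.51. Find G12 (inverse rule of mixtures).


1/G12 = Vf/Gf + (1-Vf)/Gm = 0.51/50 + 0.49/3
G12 = 5.76 GPa

5.76 GPa


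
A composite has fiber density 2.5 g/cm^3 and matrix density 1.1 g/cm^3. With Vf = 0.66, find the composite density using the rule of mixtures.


rho_c = rho_f*Vf + rho_m*(1-Vf) = 2.5*0.66 + 1.1*0.34 = 2.024 g/cm^3

2.024 g/cm^3


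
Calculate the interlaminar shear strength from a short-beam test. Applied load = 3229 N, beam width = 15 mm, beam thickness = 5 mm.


ILSS = 3F/(4bh) = 3*3229/(4*15*5) = 32.29 MPa

32.29 MPa


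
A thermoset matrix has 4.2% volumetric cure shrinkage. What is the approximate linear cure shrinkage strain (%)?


Linear shrinkage ≈ vol_shrink/3 = 4.2/3 = 1.4%

1.4%


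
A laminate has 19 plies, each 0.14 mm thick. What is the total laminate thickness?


h = n * t_ply = 19 * 0.14 = 2.66 mm

2.66 mm


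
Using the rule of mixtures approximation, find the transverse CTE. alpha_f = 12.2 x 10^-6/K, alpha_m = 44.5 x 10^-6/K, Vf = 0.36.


alpha_2 = alpha_f*Vf + alpha_m*(1-Vf) = 12.2*0.36 + 44.5*0.64 = 32.9 x 10^-6/K

32.9 x 10^-6/K


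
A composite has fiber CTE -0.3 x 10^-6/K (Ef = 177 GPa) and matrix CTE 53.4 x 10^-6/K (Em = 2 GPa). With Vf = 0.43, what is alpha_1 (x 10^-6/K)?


E1 = Ef*Vf + Em*(1-Vf) = 77.25
alpha_1 = (alpha_f*Ef*Vf + alpha_m*Em*(1-Vf))/E1 = 0.49 x 10^-6/K

0.49 x 10^-6/K


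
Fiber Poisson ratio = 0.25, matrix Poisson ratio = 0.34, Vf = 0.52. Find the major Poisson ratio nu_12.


nu_12 = nu_f*Vf + nu_m*(1-Vf) = 0.25*0.52 + 0.34*0.48 = 0.2932

0.2932


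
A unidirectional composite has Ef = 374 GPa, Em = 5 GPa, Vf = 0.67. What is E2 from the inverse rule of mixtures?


1/E2 = Vf/Ef + (1-Vf)/Em = 0.67/374 + 0.33/5
E2 = 14.75 GPa

14.75 GPa


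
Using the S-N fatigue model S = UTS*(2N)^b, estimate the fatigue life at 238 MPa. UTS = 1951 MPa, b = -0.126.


N = 0.5 * (S/UTS)^(1/b) = 0.5 * (238/1951)^(1/-0.126) = 8.9207e+06 cycles

8.9207e+06 cycles


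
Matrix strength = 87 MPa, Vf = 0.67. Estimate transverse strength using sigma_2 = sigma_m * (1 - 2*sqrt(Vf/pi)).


factor = 1 - 2*sqrt(0.67/pi) = 0.0764
sigma_2 = 87 * 0.0764 = 6.65 MPa

6.65 MPa


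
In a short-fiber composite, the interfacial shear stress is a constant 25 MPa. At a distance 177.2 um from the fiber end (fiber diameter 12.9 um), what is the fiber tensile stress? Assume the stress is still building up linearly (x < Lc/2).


Force balance: sigma_f * (pi*d^2/4) = tau * (pi*d) * x  ->  sigma_f = 4 * tau * x / d
sigma_f = 4 * 25 * 177.2 / 12.9 = 1373.6 MPa

1373.6 MPa


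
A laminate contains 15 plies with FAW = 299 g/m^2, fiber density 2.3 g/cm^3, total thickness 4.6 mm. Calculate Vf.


Vf = n * FAW / (rho_f * h * 1000) = 15 * 299 / (2.3 * 4.6 * 1000) = 0.4239

0.4239


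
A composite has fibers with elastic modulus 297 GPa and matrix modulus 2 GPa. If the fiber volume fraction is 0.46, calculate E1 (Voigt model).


E1 = Ef*Vf + Em*(1-Vf) = 297*0.46 + 2*0.54 = 137.7 GPa

137.7 GPa


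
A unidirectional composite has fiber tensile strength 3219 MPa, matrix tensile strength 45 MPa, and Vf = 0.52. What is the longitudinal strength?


sigma_1 = sigma_f*Vf + sigma_m*(1-Vf) = 3219*0.52 + 45*0.48 = 1695.5 MPa

1695.5 MPa


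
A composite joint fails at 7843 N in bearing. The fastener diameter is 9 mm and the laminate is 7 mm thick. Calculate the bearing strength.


sigma_br = F/(d*h) = 7843/(9*7) = 124.5 MPa

124.5 MPa


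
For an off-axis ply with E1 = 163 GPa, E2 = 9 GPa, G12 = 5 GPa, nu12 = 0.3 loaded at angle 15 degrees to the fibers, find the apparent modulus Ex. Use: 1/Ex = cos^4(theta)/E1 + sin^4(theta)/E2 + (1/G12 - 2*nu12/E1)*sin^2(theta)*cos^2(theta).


cos^4(15) = 0.870513, sin^4(15) = 0.004487, sin^2(15)*cos^2(15) = 0.0625
1/G12 - 2*nu12/E1 = 1/5 - 2*0.3/163 = 0.196319 GPa^-1
1/Ex = 0.870513/163 + 0.004487/9 + 0.196319*0.0625 = 0.0181091 GPa^-1
Ex = 55.22 GPa

55.22 GPa


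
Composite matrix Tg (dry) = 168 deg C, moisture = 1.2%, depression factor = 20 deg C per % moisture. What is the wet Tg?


Tg_wet = Tg_dry - k*moisture = 168 - 20*1.2 = 144.0 deg C

144.0 deg C


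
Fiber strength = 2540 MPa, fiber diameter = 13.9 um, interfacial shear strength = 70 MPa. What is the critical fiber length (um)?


Lc = sigma_f * d / (2 * tau_i) = 2540 * 13.9 / (2 * 70) = 252.2 um

252.2 um


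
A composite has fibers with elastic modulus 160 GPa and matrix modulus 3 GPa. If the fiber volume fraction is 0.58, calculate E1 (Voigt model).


E1 = Ef*Vf + Em*(1-Vf) = 160*0.58 + 3*0.42 = 94.06 GPa

94.06 GPa


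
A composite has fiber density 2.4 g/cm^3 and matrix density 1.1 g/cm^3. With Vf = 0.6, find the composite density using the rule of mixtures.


rho_c = rho_f*Vf + rho_m*(1-Vf) = 2.4*0.6 + 1.1*0.4 = 1.88 g/cm^3

1.88 g/cm^3


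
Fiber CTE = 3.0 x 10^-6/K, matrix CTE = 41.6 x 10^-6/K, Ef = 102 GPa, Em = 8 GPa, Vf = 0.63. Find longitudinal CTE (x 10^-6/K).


E1 = Ef*Vf + Em*(1-Vf) = 67.22
alpha_1 = (alpha_f*Ef*Vf + alpha_m*Em*(1-Vf))/E1 = 4.7 x 10^-6/K

4.7 x 10^-6/K


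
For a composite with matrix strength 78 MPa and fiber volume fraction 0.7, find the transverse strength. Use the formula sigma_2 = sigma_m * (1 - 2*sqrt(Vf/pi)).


factor = 1 - 2*sqrt(0.7/pi) = 0.0559
sigma_2 = 78 * 0.0559 = 4.36 MPa

4.36 MPa


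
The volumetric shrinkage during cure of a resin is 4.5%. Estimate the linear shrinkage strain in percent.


Linear shrinkage ≈ vol_shrink/3 = 4.5/3 = 1.5%

1.5%


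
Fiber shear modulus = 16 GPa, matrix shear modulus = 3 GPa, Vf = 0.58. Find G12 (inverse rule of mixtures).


1/G12 = Vf/Gf + (1-Vf)/Gm = 0.58/16 + 0.42/3
G12 = 5.67 GPa

5.67 GPa


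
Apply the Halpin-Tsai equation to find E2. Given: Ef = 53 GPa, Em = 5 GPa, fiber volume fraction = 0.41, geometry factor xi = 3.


eta = (Ef/Em - 1)/(Ef/Em + xi) = (10.6 - 1)/(10.6 + 3) = 0.7059
E2 = Em*(1+xi*eta*Vf)/(1-eta*Vf) = 13.15 GPa

13.15 GPa


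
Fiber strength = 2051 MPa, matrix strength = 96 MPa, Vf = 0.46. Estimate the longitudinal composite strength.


sigma_1 = sigma_f*Vf + sigma_m*(1-Vf) = 2051*0.46 + 96*0.54 = 995.3 MPa

995.3 MPa


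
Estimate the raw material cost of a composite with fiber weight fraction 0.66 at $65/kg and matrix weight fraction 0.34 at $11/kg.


Cost = cost_f*Wf + cost_m*Wm = 65*0.66 + 11*0.34 = $46.64/kg

$46.64/kg


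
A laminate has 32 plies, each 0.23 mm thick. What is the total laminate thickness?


h = n * t_ply = 32 * 0.23 = 7.36 mm

7.36 mm


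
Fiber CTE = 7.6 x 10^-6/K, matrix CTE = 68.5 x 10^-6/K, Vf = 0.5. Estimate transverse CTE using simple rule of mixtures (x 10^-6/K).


alpha_2 = alpha_f*Vf + alpha_m*(1-Vf) = 7.6*0.5 + 68.5*0.5 = 38.1 x 10^-6/K

38.1 x 10^-6/K


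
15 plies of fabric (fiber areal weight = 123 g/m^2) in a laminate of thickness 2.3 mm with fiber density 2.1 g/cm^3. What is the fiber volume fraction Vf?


Vf = n * FAW / (rho_f * h * 1000) = 15 * 123 / (2.1 * 2.3 * 1000) = 0.382

0.382


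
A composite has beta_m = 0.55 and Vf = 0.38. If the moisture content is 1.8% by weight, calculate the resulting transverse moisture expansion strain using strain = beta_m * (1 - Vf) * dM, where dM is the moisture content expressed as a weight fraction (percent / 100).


dM = 1.8/100 = 0.018
strain = beta_m * (1-Vf) * dM = 0.55 * 0.62 * 0.018 = 0.006138

0.006138


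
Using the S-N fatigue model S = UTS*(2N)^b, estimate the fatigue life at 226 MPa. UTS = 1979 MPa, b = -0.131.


N = 0.5 * (S/UTS)^(1/b) = 0.5 * (226/1979)^(1/-0.131) = 7.8052e+06 cycles

7.8052e+06 cycles


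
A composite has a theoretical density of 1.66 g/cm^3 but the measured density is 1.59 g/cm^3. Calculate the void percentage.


Void% = (rho_theo - rho_actual)/rho_theo * 100 = (1.66 - 1.59)/1.66 * 100 = 4.22%

4.22%


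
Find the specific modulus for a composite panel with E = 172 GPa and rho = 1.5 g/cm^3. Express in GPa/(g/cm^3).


Specific stiffness = E/rho = 172/1.5 = 114.7 GPa/(g/cm^3)

114.7 GPa/(g/cm^3)


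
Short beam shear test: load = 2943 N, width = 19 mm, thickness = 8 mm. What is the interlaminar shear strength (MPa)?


ILSS = 3F/(4bh) = 3*2943/(4*19*8) = 14.52 MPa

14.52 MPa


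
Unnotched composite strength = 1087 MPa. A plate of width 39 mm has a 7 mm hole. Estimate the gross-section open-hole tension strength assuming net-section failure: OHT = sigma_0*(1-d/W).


OHT = sigma_0*(1-d/W) = 1087*(1-7/39) = 891.9 MPa

891.9 MPa


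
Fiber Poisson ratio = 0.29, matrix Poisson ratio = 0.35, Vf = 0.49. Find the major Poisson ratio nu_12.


nu_12 = nu_f*Vf + nu_m*(1-Vf) = 0.29*0.49 + 0.35*0.51 = 0.3206

0.3206
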